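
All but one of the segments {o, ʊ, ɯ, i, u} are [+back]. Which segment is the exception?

i

/u, ɯ, o, ʊ/ are all [+back]; /i/ (high front unrounded tense vowel) is [−back].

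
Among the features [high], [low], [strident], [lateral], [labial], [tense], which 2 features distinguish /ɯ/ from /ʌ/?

The two segments share [−low], [−strident], [−lateral], [−labial]. The only features from the list on which they differ: /ɯ/ is [+high] while /ʌ/ is [−high]; /ɯ/ is [+tense] while /ʌ/ is [−tense].

[high], [tense]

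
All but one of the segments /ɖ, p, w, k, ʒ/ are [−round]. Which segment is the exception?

/w/ is the labial-velar glide, which is [+round]; the rest — /p, ʒ, k, ɖ/ — are [−round].

w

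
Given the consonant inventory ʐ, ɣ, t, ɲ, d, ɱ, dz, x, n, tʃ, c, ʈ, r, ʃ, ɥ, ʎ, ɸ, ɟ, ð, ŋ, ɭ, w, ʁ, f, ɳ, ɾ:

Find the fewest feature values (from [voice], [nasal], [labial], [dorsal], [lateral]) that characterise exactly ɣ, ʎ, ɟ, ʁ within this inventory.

/ɣ, ʎ, ɟ, ʁ/ are all [+voice], [-nasal], [-labial], [+dorsal], and no other segment in the inventory matches all four values. Dropping any one of them over-generates: [-nasal, -labial, +dorsal] alone would also admit /x, c/; [+voice, -labial, +dorsal] alone would also admit /ɲ, ŋ/; [+voice, -nasal, +dorsal] alone would also admit /ɥ, w/; [+voice, -nasal, -labial] alone would also admit /ʐ, d, dz, r, …/. No other combination of three listed features picks out exactly this set either, so fewer than four features will not do.

[+voice, -nasal, -labial, +dorsal]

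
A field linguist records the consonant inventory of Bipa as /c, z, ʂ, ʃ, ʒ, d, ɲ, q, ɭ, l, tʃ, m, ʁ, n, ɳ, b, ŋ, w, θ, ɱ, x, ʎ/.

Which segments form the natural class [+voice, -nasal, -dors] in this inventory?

z, ʒ, d, ɭ, l, b

Among the inventory, the [+voice] segments are /z, ʒ, d, ɲ, ɭ, l, m, ʁ, n, ɳ, b, ŋ, w, ɱ, ʎ/.
Then [-nasal] gives /z, ʒ, d, ɭ, l, ʁ, b, w, ʎ/.
Of those, [-dorsal] leaves /z, ʒ, d, ɭ, l, b/.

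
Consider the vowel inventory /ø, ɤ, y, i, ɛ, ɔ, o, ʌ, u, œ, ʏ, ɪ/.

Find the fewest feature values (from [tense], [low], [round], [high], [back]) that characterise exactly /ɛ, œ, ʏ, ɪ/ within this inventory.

[-back, -tense]

/ɛ, œ, ʏ, ɪ/ are all [-back], [-tense], and no other segment in the inventory matches both values. Dropping any one of them over-generates: [-tense] alone would also admit /ɔ, ʌ/; [-back] alone would also admit /ø, y, i/. No other single listed feature picks out exactly this set either, so fewer than two features will not do.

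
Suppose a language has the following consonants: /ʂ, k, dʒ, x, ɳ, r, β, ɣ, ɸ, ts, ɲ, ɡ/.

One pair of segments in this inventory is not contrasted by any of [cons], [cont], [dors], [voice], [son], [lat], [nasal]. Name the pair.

ɸ, ʂ

Both /ɸ/ and /ʂ/ are [+consonantal], [+continuant], [−dorsal], [−voice], [−sonorant], [−lateral], [−nasal]. Since the list omits [strident], [labial] and [coronal] — which do distinguish the voiceless bilabial fricative from the voiceless retroflex fricative — this pair collapses; all other pairs remain distinct.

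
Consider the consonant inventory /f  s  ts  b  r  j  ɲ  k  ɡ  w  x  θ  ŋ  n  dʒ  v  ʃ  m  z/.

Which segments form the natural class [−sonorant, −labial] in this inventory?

s, ts, k, ɡ, x, θ, dʒ, ʃ, z

Eliminate segments failing any feature: /f, b, v/ are [+labial]; /r, j, ɲ, w, ŋ, n, m/ are [+sonorant]. The remaining /s, ts, k, ɡ, x, θ, dʒ, ʃ, z/ satisfy [−sonorant], [−labial].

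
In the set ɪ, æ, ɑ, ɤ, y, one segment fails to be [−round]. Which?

y

/y/ is the high front rounded tense vowel, which is [+round]; the rest — /æ, ɤ, ɑ, ɪ/ — are [−round].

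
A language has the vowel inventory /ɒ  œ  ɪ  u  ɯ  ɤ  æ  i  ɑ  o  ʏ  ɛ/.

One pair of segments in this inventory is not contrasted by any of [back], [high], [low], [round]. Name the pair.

/ɪ/ (high front unrounded lax vowel) and /i/ (high front unrounded tense vowel) are both [-back], [+high], [-low], [-round], so none of the listed features separates them. (They do differ in [tense], which is not among the given features.) Every other pair in the inventory differs on at least one listed feature.

ɪ, i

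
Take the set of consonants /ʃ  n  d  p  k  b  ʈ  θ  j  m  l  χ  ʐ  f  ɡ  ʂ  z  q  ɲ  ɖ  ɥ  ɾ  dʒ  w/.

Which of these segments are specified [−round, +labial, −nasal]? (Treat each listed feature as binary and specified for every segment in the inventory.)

p, b, f

The [−round] segments are /ʃ, n, d, p, k, b, ʈ, θ, j, m, l, χ, ʐ, f, ɡ, ʂ, z, q, ɲ, ɖ, ɾ, dʒ/.
Of those, [+labial] gives /p, b, m, f/.
Among these, [−nasal] leaves /p, b, f/.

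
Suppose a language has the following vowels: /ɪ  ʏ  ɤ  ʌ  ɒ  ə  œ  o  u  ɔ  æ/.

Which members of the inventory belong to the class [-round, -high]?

The [-round] segments are /ɪ, ɤ, ʌ, ə, æ/.
Of those, [-high] leaves /ɤ, ʌ, ə, æ/.

ɤ, ʌ, ə, æ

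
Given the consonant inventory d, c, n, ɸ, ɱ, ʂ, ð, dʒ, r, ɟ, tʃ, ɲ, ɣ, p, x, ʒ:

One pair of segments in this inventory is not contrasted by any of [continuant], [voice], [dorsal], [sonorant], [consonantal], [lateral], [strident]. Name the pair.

n, ɱ

On the given features, /n/ and /ɱ/ have an identical profile: [-continuant], [+voice], [-dorsal], [+sonorant], [+consonantal], [-lateral], [-strident]. No other two segments in the inventory coincide on all 7 features. (They do differ in [labial] and [coronal], which are not among the given features.)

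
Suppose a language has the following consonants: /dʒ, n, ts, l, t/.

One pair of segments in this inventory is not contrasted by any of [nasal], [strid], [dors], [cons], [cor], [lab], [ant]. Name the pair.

/l/ (alveolar lateral approximant) and /t/ (voiceless alveolar stop) are both [-nasal], [-strident], [-dorsal], [+consonantal], [+coronal], [-labial], [+anterior], so none of the listed features separates them. (They do differ in [sonorant], [voice] and [lateral], which are not among the given features.) Every other pair in the inventory differs on at least one listed feature.

l, t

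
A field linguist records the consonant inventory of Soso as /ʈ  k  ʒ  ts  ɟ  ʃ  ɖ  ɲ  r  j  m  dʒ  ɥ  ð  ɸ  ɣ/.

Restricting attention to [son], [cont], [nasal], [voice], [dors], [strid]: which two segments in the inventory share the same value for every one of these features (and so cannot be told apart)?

ɥ, j

/ɥ/ (labial-palatal glide) and /j/ (palatal glide) are both [+sonorant], [+continuant], [−nasal], [+voice], [+dorsal], [−strident], so none of the listed features separates them. (They do differ in [labial] and [round], which are not among the given features.) Every other pair in the inventory differs on at least one listed feature.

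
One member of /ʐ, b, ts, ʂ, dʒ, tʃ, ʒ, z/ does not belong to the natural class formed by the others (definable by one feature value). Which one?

b

/dʒ, tʃ, ʒ, ʐ, ʂ, ts, z/ are all [+strident], but /b/ (voiced bilabial stop) is [−strident]. No other single segment can be removed to leave a set sharing one feature value that the removed segment lacks, so /b/ is the odd one out.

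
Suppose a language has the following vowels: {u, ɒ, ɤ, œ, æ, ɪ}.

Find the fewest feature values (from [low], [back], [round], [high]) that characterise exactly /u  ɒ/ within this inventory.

[+back, +round]

The class [+back], [+round] has exactly /u, ɒ/ as its extension in this inventory. No smaller conjunction from the listed features achieves this: [+round] alone would also admit /œ/; [+back] alone would also admit /ɤ/; and checking the remaining single features turns up none with this extension.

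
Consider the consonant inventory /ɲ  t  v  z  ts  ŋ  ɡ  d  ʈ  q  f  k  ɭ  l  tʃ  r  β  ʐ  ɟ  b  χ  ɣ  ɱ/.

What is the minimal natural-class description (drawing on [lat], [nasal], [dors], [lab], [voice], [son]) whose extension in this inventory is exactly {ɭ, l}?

[+lat]

The target set is precisely the extension of [+lateral] in this inventory.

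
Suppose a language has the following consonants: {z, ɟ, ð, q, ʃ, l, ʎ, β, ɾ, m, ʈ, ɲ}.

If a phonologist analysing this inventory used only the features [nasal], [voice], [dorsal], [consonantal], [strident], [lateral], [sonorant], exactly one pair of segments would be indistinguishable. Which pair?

Both /ð/ and /β/ are [−nasal], [+voice], [−dorsal], [+consonantal], [−strident], [−lateral], [−sonorant]. Since the list omits [labial] and [coronal] — which do distinguish the voiced dental fricative from the voiced bilabial fricative — this pair collapses; all other pairs remain distinct.

ð, β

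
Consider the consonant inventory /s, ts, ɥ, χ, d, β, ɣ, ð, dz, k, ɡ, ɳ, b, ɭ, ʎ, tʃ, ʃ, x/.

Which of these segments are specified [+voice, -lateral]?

ɥ, d, β, ɣ, ð, dz, ɡ, ɳ, b

Eliminate segments failing any feature: /s, ts, χ, k, tʃ, ʃ, x/ are [-voice]; /ɭ, ʎ/ are [+lateral]. The remaining /ɥ, d, β, ɣ, ð, dz, ɡ, ɳ, b/ satisfy [+voice], [-lateral].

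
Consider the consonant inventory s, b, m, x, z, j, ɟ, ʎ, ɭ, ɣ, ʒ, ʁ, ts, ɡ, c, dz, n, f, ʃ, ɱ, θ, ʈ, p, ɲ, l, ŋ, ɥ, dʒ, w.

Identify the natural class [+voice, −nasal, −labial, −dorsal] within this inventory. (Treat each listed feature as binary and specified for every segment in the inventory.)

z, ɭ, ʒ, dz, l, dʒ

The [+voice] segments are /b, m, z, j, ɟ, ʎ, ɭ, ɣ, ʒ, ʁ, ɡ, dz, n, ɱ, ɲ, l, ŋ, ɥ, dʒ, w/.
Then [−nasal] gives /b, z, j, ɟ, ʎ, ɭ, ɣ, ʒ, ʁ, ɡ, dz, l, ɥ, dʒ, w/.
Within that set, [−labial] gives /z, j, ɟ, ʎ, ɭ, ɣ, ʒ, ʁ, ɡ, dz, l, dʒ/.
Within that set, [−dorsal] leaves /z, ɭ, ʒ, dz, l, dʒ/.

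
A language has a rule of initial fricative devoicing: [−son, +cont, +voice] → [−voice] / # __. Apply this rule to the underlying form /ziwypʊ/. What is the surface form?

[siwypʊ]

The only segment in the rule's environment that also matches [−son, +cont, +voice] is /z/. Applying [−voice] turns the voiced alveolar fricative into /s/ (voiceless alveolar fricative), giving [siwypʊ].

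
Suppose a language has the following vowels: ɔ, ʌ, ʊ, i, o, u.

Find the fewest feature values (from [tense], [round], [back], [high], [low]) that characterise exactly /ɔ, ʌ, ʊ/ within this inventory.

[−tense]

Every target segment is [−tense] and no other inventory member is, so one feature is enough.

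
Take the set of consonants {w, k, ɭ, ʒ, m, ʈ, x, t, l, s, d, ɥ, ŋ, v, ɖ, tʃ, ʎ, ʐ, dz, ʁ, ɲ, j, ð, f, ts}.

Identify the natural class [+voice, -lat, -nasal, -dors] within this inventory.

ʒ, d, v, ɖ, ʐ, dz, ð

Checking each segment against [+voice], [-lateral], [-nasal], [-dorsal]: /ʒ/ (voiced postalveolar fricative), /d/ (voiced alveolar stop), /v/ (voiced labiodental fricative), /ɖ/ (voiced retroflex stop), /ʐ/ (voiced retroflex fricative), /dz/ (voiced alveolar affricate), among others, satisfy every feature; every other segment in the inventory fails at least one.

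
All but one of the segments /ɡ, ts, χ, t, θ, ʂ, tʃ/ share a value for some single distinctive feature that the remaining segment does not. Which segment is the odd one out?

ɡ

The remaining segments after removing /ɡ/ share [-voice]; /ɡ/ (voiced velar stop) is [+voice]. For every other candidate removal, the leftover set fails to share any single feature value that the removed segment lacks.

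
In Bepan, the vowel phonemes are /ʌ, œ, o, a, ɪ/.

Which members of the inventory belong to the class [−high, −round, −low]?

The [−high] segments are /ʌ, œ, o, a/.
Intersecting with [−round] gives /ʌ, a/.
Intersecting with [−low] leaves /ʌ/.

ʌ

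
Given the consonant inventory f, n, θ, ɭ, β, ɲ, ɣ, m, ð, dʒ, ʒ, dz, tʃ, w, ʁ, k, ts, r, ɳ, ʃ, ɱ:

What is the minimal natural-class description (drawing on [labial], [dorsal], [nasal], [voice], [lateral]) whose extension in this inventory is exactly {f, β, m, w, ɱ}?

[+labial]

The target set is precisely the extension of [+labial] in this inventory.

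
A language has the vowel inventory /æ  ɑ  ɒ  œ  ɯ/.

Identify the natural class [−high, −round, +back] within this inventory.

Among the inventory, the [−high] segments are /æ, ɑ, ɒ, œ/.
Then [−round] gives /æ, ɑ/.
Intersecting with [+back] leaves /ɑ/.

ɑ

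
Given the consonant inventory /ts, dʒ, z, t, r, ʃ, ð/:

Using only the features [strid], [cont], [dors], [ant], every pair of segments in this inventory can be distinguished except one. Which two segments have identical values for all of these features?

On the given features, /ð/ and /r/ have an identical profile: [−strident], [+continuant], [−dorsal], [+anterior]. No other two segments in the inventory coincide on all 4 features. (They do differ in [sonorant], which is not among the given features.)

ð, r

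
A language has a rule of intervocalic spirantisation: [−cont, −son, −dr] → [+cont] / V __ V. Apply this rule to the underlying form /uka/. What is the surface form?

The only segment in the rule's environment that also matches [−cont, −son, −dr] is /k/. Applying [+continuant] turns the voiceless velar stop into /x/ (voiceless velar fricative), giving [uxa].

[uxa]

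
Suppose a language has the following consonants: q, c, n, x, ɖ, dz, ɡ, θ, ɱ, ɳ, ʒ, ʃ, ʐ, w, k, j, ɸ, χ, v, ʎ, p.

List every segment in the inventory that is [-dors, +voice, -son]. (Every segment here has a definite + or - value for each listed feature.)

Checking each segment against [-dorsal], [+voice], [-sonorant]: /ɖ/ (voiced retroflex stop), /dz/ (voiced alveolar affricate), /ʒ/ (voiced postalveolar fricative), /ʐ/ (voiced retroflex fricative), /v/ (voiced labiodental fricative) satisfy every feature; every other segment in the inventory fails at least one.

ɖ, dz, ʒ, ʐ, v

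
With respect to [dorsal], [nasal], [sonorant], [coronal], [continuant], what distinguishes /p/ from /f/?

[continuant]

/p/ (voiceless bilabial stop) and /f/ (voiceless labiodental fricative) agree on [−dorsal], [−nasal], [−sonorant], [−coronal]. They differ on [continuant] (/p/ [−], /f/ [+]).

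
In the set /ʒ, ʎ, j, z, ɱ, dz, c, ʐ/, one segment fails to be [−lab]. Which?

ɱ

/ʎ, ʐ, j, c, z, ʒ, dz/ are all [−labial]; /ɱ/ (labiodental nasal) is [+labial].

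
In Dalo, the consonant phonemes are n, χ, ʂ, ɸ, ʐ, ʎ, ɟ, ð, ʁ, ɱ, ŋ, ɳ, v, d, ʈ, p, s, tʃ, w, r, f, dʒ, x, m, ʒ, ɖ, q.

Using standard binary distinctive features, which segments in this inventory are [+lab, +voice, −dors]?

Checking each segment against [+labial], [+voice], [−dorsal]: /ɱ/ (labiodental nasal), /v/ (voiced labiodental fricative), /m/ (bilabial nasal) satisfy every feature; every other segment in the inventory fails at least one.

ɱ, v, m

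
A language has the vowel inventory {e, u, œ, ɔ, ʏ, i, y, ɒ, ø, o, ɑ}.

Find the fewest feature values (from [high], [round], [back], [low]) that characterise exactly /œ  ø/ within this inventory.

[−high, −back, +round]

The class [−high], [−back], [+round] has exactly /œ, ø/ as its extension in this inventory. No smaller conjunction from the listed features achieves this: [−back, +round] alone would also admit /ʏ, y/; [−high, +round] alone would also admit /ɔ, ɒ, o/; [−high, −back] alone would also admit /e/; and checking the remaining two-feature bundles turns up none with this extension.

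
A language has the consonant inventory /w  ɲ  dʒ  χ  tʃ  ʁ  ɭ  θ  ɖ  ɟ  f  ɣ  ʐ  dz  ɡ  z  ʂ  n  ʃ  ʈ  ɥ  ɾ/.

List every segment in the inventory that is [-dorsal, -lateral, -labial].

Eliminate segments failing any feature: /w, ɲ, χ, ʁ, ɟ, ɣ, ɡ, ɥ/ are [+dorsal]; /ɭ/ is [+lateral]; /f/ is [+labial]. The remaining /dʒ, tʃ, θ, ɖ, ʐ, dz, z, ʂ, n, ʃ, ʈ, ɾ/ satisfy [-dorsal], [-lateral], [-labial].

dʒ, tʃ, θ, ɖ, ʐ, dz, z, ʂ, n, ʃ, ʈ, ɾ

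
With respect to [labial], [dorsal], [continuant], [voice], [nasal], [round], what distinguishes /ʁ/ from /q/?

[voice], [continuant]

The two segments share [−labial], [+dorsal], [−nasal], [−round]. The only features from the list on which they differ: /ʁ/ is [+voice] while /q/ is [−voice]; /ʁ/ is [+continuant] while /q/ is [−continuant].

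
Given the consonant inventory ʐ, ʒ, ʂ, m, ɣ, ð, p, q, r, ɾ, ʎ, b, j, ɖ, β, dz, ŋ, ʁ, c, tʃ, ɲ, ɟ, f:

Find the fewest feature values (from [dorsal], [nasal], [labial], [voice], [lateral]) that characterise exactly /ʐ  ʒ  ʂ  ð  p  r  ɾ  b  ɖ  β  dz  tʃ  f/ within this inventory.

Every target segment is [−nasal], [−dorsal]; each remaining inventory member fails at least one of these. Each conjunct is needed — [−dorsal] alone would also admit /m/; [−nasal] alone would also admit /ɣ, q, ʎ, j, …/ — and no other single listed feature has exactly this extension, so two is the minimum.

[−nasal, −dorsal]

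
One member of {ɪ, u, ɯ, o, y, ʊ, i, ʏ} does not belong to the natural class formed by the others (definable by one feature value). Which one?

The remaining segments after removing /o/ share [+high]; /o/ (mid back rounded tense vowel) is [-high]. For every other candidate removal, the leftover set fails to share any single feature value that the removed segment lacks.

o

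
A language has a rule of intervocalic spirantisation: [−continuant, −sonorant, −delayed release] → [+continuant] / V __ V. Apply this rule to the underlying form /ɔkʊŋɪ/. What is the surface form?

[ɔxʊŋɪ]

/k/ satisfies [−continuant, −sonorant, −delayed release] and sits in V __ V. The [+continuant] counterpart of the voiceless velar stop is /x/. Other segments in /ɔkʊŋɪ/ either fail the structural description or are not in the environment, so the surface form is [ɔxʊŋɪ].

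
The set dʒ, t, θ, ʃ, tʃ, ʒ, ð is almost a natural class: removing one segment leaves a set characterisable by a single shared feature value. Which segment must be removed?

t

The remaining segments after removing /t/ share [+distributed]; /t/ (voiceless alveolar stop) is [−distributed]. For every other candidate removal, the leftover set fails to share any single feature value that the removed segment lacks.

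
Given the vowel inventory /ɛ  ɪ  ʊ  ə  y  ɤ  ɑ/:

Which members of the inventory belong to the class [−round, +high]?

Eliminate segments failing any feature: /ɛ, ə, ɤ, ɑ/ are [−high]; /ʊ, y/ are [+round]. The remaining /ɪ/ satisfy [−round], [+high].

ɪ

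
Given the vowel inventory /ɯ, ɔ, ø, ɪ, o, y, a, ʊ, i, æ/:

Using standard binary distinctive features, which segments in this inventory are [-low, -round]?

ɯ, ɪ, i

The [-low] segments are /ɯ, ɔ, ø, ɪ, o, y, ʊ, i/.
Of those, [-round] leaves /ɯ, ɪ, i/.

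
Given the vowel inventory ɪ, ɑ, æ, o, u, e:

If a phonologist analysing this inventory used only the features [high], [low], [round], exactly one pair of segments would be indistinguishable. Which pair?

ɑ, æ

/ɑ/ (low back unrounded vowel) and /æ/ (low front unrounded vowel) are both [−high], [+low], [−round], so none of the listed features separates them. (They do differ in [back], which is not among the given features.) Every other pair in the inventory differs on at least one listed feature.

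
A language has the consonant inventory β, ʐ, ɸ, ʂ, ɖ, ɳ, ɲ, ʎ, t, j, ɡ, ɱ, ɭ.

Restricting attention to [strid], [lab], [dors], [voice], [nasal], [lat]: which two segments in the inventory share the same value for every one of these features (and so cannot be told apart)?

Both /ɡ/ and /j/ are [−strident], [−labial], [+dorsal], [+voice], [−nasal], [−lateral]. Since the list omits [sonorant], [continuant] and [back] — which do distinguish the voiced velar stop from the palatal glide — this pair collapses; all other pairs remain distinct.

ɡ, j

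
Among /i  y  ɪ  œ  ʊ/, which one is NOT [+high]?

œ

Every segment except /œ/ is [+high]. /œ/ (mid front rounded lax vowel) is [−high], so it is the exception.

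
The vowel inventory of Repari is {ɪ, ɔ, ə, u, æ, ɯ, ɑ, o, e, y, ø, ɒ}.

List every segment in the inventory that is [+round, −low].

First, the [+round] segments are /ɔ, u, o, y, ø, ɒ/.
Of those, [−low] leaves /ɔ, u, o, y, ø/.

ɔ, u, o, y, ø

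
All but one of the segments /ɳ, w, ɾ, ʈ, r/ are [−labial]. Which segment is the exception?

w

Every segment except /w/ is [−labial]. /w/ (labial-velar glide) is [+labial], so it is the exception.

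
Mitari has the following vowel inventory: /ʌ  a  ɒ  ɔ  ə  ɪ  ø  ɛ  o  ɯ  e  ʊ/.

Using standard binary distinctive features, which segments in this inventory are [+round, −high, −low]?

ɔ, ø, o

Checking each segment against [+round], [−high], [−low]: /ɔ/ (mid back rounded lax vowel), /ø/ (mid front rounded tense vowel), /o/ (mid back rounded tense vowel) satisfy every feature; every other segment in the inventory fails at least one.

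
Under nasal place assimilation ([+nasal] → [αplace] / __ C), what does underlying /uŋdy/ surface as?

[undy]

The only nasal preceding a consonant is /ŋ/ before /d/. /d/ is [+coronal], so /ŋ/ → /n/, giving [undy].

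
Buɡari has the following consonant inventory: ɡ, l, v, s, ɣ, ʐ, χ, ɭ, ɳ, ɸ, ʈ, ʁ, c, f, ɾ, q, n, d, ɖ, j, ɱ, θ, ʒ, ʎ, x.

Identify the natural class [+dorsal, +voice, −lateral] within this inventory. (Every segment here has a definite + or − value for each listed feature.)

ɡ, ɣ, ʁ, j

Eliminate segments failing any feature: /l, v, s, ʐ, ɭ, ɳ, ɸ, ʈ, f, ɾ, n, d, ɖ, ɱ, θ, ʒ/ are [−dorsal]; /χ, c, q, x/ are [−voice]; /ʎ/ is [+lateral]. The remaining /ɡ, ɣ, ʁ, j/ satisfy [+dorsal], [+voice], [−lateral].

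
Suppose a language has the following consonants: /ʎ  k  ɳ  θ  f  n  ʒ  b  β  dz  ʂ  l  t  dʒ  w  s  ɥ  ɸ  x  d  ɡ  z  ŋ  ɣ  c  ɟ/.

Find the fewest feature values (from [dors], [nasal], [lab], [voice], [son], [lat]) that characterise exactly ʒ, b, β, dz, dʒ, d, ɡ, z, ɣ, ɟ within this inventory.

The class [−sonorant], [+voice] has exactly /ʒ, b, β, dz, dʒ, d, ɡ, z, ɣ, ɟ/ as its extension in this inventory. No smaller conjunction from the listed features achieves this: [+voice] alone would also admit /ʎ, ɳ, n, l, …/; [−sonorant] alone would also admit /k, θ, f, ʂ, …/; and checking the remaining single features turns up none with this extension.

[−son, +voice]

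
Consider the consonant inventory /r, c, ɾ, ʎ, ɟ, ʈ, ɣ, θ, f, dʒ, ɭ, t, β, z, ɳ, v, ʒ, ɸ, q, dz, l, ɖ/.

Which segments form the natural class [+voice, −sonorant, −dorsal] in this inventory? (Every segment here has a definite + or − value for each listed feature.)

Checking each segment against [+voice], [−sonorant], [−dorsal]: /dʒ/ (voiced postalveolar affricate), /β/ (voiced bilabial fricative), /z/ (voiced alveolar fricative), /v/ (voiced labiodental fricative), /ʒ/ (voiced postalveolar fricative), /dz/ (voiced alveolar affricate), among others, satisfy every feature; every other segment in the inventory fails at least one.

dʒ, β, z, v, ʒ, dz, ɖ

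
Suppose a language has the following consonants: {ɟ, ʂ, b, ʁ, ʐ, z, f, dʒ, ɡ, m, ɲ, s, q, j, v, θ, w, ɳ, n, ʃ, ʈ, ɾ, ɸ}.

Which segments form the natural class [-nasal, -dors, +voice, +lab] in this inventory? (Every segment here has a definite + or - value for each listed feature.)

b, v

Eliminate segments failing any feature: /ɟ, ʁ, ɡ, q, j, w/ are [+dorsal]; /ʂ, f, s, θ, ʃ, ʈ, ɸ/ are [-voice]; /ʐ, z, dʒ, ɾ/ are [-labial]; /m, ɲ, ɳ, n/ are [+nasal]. The remaining /b, v/ satisfy [-nasal], [-dorsal], [+voice], [+labial].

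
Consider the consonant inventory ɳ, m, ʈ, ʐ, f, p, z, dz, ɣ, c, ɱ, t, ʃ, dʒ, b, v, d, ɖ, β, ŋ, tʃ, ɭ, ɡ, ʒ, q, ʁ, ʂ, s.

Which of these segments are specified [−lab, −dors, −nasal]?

Among the inventory, the [−labial] segments are /ɳ, ʈ, ʐ, z, dz, ɣ, c, t, ʃ, dʒ, d, ɖ, ŋ, tʃ, ɭ, ɡ, ʒ, q, ʁ, ʂ, s/.
Intersecting with [−dorsal] gives /ɳ, ʈ, ʐ, z, dz, t, ʃ, dʒ, d, ɖ, tʃ, ɭ, ʒ, ʂ, s/.
Then [−nasal] leaves /ʈ, ʐ, z, dz, t, ʃ, dʒ, d, ɖ, tʃ, ɭ, ʒ, ʂ, s/.

ʈ, ʐ, z, dz, t, ʃ, dʒ, d, ɖ, tʃ, ɭ, ʒ, ʂ, s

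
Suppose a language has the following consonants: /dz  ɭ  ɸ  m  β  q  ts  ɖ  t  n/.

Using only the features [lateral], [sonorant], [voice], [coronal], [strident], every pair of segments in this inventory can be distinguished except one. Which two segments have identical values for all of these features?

ɸ, q

On the given features, /ɸ/ and /q/ have an identical profile: [-lateral], [-sonorant], [-voice], [-coronal], [-strident]. No other two segments in the inventory coincide on all 5 features. (They do differ in [continuant], [labial] and [dorsal], which are not among the given features.)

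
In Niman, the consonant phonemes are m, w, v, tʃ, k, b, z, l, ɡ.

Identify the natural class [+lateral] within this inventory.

l

The feature [lateral] marks segments produced with airflow around the side(s) of the tongue. In this inventory /l/ has that property, so it is [+lateral]; /m, w, v, tʃ, k, b, z, ɡ/ are [−lateral].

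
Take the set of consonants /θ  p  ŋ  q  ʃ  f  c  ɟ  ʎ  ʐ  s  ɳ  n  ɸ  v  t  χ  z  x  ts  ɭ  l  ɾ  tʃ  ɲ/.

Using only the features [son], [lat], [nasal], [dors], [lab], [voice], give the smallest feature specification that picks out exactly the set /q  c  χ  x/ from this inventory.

Every target segment is [−voice], [+dorsal]; each remaining inventory member fails at least one of these. Each conjunct is needed — [+dorsal] alone would also admit /ŋ, ɟ, ʎ, ɲ/; [−voice] alone would also admit /θ, p, ʃ, f, …/ — and no other single listed feature has exactly this extension, so two is the minimum.

[−voice, +dors]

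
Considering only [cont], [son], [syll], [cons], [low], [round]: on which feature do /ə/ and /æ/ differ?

The two segments share [+continuant], [+sonorant], [+syllabic], [-consonantal], [-round]. The only feature from the list on which they differ: /ə/ is [-low] while /æ/ is [+low].

[low]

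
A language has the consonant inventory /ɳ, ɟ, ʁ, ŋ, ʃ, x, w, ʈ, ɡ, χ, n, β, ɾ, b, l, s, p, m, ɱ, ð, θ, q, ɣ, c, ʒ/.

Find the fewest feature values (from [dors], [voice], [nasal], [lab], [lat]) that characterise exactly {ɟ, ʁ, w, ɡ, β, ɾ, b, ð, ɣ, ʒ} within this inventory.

The class [+voice], [-nasal], [-lateral] has exactly /ɟ, ʁ, w, ɡ, β, ɾ, b, ð, ɣ, ʒ/ as its extension in this inventory. No smaller conjunction from the listed features achieves this: [-nasal, -lateral] alone would also admit /ʃ, x, ʈ, χ, …/; [+voice, -lateral] alone would also admit /ɳ, ŋ, n, m, …/; [+voice, -nasal] alone would also admit /l/; and checking the remaining two-feature bundles turns up none with this extension.

[+voice, -nasal, -lat]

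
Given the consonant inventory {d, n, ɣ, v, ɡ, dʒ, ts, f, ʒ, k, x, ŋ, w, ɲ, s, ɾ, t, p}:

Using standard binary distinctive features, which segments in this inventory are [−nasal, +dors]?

ɣ, ɡ, k, x, w

Among the inventory, the [−nasal] segments are /d, ɣ, v, ɡ, dʒ, ts, f, ʒ, k, x, w, s, ɾ, t, p/.
Of those, [+dorsal] leaves /ɣ, ɡ, k, x, w/.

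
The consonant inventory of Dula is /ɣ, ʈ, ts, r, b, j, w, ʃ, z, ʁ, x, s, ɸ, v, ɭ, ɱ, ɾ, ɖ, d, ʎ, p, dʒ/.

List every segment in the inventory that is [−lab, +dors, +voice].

ɣ, j, ʁ, ʎ

First, the [−labial] segments are /ɣ, ʈ, ts, r, j, ʃ, z, ʁ, x, s, ɭ, ɾ, ɖ, d, ʎ, dʒ/.
Intersecting with [+dorsal] gives /ɣ, j, ʁ, x, ʎ/.
Of those, [+voice] leaves /ɣ, j, ʁ, ʎ/.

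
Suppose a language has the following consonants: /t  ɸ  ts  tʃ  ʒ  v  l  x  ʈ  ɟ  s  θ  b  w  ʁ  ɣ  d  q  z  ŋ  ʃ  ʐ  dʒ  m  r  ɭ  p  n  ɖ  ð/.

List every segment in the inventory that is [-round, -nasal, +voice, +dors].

Eliminate segments failing any feature: /t, ɸ, ts, tʃ, x, ʈ, s, θ, q, ʃ, p/ are [-voice]; /ʒ, v, l, b, d, z, ʐ, dʒ, r, ɭ, ɖ, ð/ are [-dorsal]; /w/ is [+round]; /ŋ, m, n/ are [+nasal]. The remaining /ɟ, ʁ, ɣ/ satisfy [-round], [-nasal], [+voice], [+dorsal].

ɟ, ʁ, ɣ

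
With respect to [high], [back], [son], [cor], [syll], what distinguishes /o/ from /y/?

The two segments share [+sonorant], [−coronal], [+syllabic]. The only features from the list on which they differ: /o/ is [−high] while /y/ is [+high]; /o/ is [+back] while /y/ is [−back].

[high], [back]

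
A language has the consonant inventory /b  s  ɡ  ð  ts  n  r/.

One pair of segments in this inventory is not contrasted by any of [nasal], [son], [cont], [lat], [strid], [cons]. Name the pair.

On the given features, /b/ and /ɡ/ have an identical profile: [−nasal], [−sonorant], [−continuant], [−lateral], [−strident], [+consonantal]. No other two segments in the inventory coincide on all 6 features. (They do differ in [labial] and [dorsal], which are not among the given features.)

b, ɡ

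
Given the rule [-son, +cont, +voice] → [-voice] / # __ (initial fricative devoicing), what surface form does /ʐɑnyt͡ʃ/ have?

[ʂɑnyt͡ʃ]

Only the initial segment /ʐ/ is both word-initial and matches the structural description. It is a voiced retroflex fricative, so [-son, +cont, +voice] holds; changing it to [-voice] with all other features held fixed yields /ʂ/ (voiceless retroflex fricative). No other segment meets both the structural description and the environment, so the output is [ʂɑnyt͡ʃ].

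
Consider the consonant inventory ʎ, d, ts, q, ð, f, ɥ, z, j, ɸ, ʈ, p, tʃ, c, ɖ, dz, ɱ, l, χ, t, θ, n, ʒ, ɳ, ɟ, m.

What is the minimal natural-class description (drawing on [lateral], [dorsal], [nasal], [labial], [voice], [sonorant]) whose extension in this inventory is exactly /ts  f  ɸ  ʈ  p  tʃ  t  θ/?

/ts, f, ɸ, ʈ, p, tʃ, t, θ/ are all [−voice], [−dorsal], and no other segment in the inventory matches both values. Dropping any one of them over-generates: [−dorsal] alone would also admit /d, ð, z, ɖ, …/; [−voice] alone would also admit /q, c, χ/. No other single listed feature picks out exactly this set either, so fewer than two features will not do.

[−voice, −dorsal]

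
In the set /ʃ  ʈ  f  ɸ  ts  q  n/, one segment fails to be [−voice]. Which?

n

Every segment except /n/ is [−voice]. /n/ (alveolar nasal) is [+voice], so it is the exception.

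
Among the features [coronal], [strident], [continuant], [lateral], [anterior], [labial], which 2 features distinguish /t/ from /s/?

/t/ (voiceless alveolar stop) and /s/ (voiceless alveolar fricative) agree on [+coronal], [−lateral], [+anterior], [−labial]. They differ on [continuant] (/t/ [−], /s/ [+]), [strident] (/t/ [−], /s/ [+]).

[continuant], [strident]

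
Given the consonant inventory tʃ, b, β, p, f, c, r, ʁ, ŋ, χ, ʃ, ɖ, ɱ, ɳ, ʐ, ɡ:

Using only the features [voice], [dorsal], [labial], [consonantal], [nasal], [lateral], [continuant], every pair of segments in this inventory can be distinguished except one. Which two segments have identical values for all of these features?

ʐ, r

On the given features, /ʐ/ and /r/ have an identical profile: [+voice], [−dorsal], [−labial], [+consonantal], [−nasal], [−lateral], [+continuant]. No other two segments in the inventory coincide on all 7 features. (They do differ in [sonorant], [strident] and [anterior], which are not among the given features.)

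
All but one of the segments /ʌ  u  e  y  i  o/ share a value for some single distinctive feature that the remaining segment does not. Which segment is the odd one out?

[tense] groups all but one: /u, o, i, e, y/ share [+tense] while /ʌ/ (mid back unrounded lax vowel) alone is [−tense]. Removing any other segment would not leave a single-feature class that excludes it.

ʌ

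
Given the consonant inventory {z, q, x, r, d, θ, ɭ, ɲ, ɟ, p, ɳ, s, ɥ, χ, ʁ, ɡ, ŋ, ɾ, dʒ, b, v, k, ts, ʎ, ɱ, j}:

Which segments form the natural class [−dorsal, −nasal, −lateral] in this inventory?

z, r, d, θ, p, s, ɾ, dʒ, b, v, ts

Checking each segment against [−dorsal], [−nasal], [−lateral]: /z/ (voiced alveolar fricative), /r/ (alveolar trill), /d/ (voiced alveolar stop), /θ/ (voiceless dental fricative), /p/ (voiceless bilabial stop), /s/ (voiceless alveolar fricative), among others, satisfy every feature; every other segment in the inventory fails at least one.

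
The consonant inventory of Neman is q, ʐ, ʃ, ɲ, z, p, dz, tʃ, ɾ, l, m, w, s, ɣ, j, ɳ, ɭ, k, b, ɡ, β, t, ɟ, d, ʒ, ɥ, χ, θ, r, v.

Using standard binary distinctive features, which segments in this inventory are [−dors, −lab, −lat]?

ʐ, ʃ, z, dz, tʃ, ɾ, s, ɳ, t, d, ʒ, θ, r

Checking each segment against [−dorsal], [−labial], [−lateral]: /ʐ/ (voiced retroflex fricative), /ʃ/ (voiceless postalveolar fricative), /z/ (voiced alveolar fricative), /dz/ (voiced alveolar affricate), /tʃ/ (voiceless postalveolar affricate), /ɾ/ (alveolar tap), among others, satisfy every feature; every other segment in the inventory fails at least one.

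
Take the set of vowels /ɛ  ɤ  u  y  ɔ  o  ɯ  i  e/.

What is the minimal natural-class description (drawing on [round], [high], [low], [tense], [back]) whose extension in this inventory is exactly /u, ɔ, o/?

/u, ɔ, o/ are all [+back], [+round], and no other segment in the inventory matches both values. Dropping any one of them over-generates: [+round] alone would also admit /y/; [+back] alone would also admit /ɤ, ɯ/. No other single listed feature picks out exactly this set either, so fewer than two features will not do.

[+back, +round]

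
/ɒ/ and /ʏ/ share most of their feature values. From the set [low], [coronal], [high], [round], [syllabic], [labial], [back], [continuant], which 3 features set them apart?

[high], [low], [back]

The two segments share [−coronal], [+round], [+syllabic], [+labial], [+continuant]. The only features from the list on which they differ: /ɒ/ is [−high] while /ʏ/ is [+high]; /ɒ/ is [+low] while /ʏ/ is [−low]; /ɒ/ is [+back] while /ʏ/ is [−back].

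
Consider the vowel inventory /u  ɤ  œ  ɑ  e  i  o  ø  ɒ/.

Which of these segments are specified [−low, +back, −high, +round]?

o

Checking each segment against [−low], [+back], [−high], [+round]: /o/ (mid back rounded tense vowel) satisfies every feature; every other segment in the inventory fails at least one.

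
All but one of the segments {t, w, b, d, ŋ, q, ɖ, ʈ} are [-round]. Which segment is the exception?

/t, ʈ, q, d, b, ŋ, ɖ/ are all [-round]; /w/ (labial-velar glide) is [+round].

w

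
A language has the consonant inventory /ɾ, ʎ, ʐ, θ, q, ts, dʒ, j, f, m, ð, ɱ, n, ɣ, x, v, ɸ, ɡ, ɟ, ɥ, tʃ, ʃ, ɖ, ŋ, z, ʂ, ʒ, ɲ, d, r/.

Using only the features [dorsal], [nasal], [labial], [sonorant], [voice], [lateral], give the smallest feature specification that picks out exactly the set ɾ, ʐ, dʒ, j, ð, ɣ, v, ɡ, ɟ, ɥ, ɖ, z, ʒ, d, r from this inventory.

[+voice, -nasal, -lateral]

/ɾ, ʐ, dʒ, j, ð, ɣ, v, ɡ, ɟ, ɥ, ɖ, z, ʒ, d, r/ are all [+voice], [-nasal], [-lateral], and no other segment in the inventory matches all three values. Dropping any one of them over-generates: [-nasal, -lateral] alone would also admit /θ, q, ts, f, …/; [+voice, -lateral] alone would also admit /m, ɱ, n, ŋ, …/; [+voice, -nasal] alone would also admit /ʎ/. No other combination of two listed features picks out exactly this set either, so fewer than three features will not do.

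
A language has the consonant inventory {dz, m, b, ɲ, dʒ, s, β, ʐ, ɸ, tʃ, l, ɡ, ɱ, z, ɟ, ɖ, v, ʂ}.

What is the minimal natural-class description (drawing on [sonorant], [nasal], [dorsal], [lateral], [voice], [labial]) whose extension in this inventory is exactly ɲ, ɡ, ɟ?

[+dorsal]

The target set is precisely the extension of [+dorsal] in this inventory.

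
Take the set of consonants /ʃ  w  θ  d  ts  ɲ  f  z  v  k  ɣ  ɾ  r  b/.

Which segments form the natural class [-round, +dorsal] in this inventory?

Among the inventory, the [-round] segments are /ʃ, θ, d, ts, ɲ, f, z, v, k, ɣ, ɾ, r, b/.
Among these, [+dorsal] leaves /ɲ, k, ɣ/.

ɲ, k, ɣ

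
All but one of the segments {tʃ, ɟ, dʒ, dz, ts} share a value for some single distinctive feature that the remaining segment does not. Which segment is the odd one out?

ɟ

The remaining segments after removing /ɟ/ share [+delayed release]; /ɟ/ (voiced palatal stop) is [−delayed release]. For every other candidate removal, the leftover set fails to share any single feature value that the removed segment lacks.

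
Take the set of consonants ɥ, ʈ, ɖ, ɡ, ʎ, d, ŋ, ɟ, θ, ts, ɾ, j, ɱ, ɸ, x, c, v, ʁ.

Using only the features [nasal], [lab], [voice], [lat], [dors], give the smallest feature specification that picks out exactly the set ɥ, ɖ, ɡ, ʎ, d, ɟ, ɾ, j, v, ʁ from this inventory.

/ɥ, ɖ, ɡ, ʎ, d, ɟ, ɾ, j, v, ʁ/ are all [+voice], [-nasal], and no other segment in the inventory matches both values. Dropping any one of them over-generates: [-nasal] alone would also admit /ʈ, θ, ts, ɸ, …/; [+voice] alone would also admit /ŋ, ɱ/. No other single listed feature picks out exactly this set either, so fewer than two features will not do.

[+voice, -nasal]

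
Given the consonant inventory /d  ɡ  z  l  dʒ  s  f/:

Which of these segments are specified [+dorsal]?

ɡ

The [+dorsal] segments here are /ɡ/; the remaining /d, z, l, dʒ, s, f/ are [-dorsal].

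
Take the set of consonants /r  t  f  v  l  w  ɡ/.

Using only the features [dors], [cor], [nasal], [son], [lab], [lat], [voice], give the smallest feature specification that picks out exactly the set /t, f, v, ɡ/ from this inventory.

The target set is precisely the extension of [-sonorant] in this inventory.

[-son]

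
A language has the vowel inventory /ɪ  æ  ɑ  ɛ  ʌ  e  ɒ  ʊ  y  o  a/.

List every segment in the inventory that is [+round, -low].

ʊ, y, o

Eliminate segments failing any feature: /ɪ, æ, ɑ, ɛ, ʌ, e, a/ are [-round]; /ɒ/ is [+low]. The remaining /ʊ, y, o/ satisfy [+round], [-low].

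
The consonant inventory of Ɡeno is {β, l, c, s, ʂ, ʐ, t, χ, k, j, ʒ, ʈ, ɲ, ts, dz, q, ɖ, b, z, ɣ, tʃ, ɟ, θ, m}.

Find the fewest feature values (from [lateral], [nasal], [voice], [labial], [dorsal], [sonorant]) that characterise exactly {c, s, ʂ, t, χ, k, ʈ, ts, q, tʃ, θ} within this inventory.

[−voice]

Every target segment is [−voice] and no other inventory member is, so one feature is enough.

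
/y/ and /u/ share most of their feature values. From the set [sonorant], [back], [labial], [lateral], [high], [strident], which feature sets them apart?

[back]

/y/ (high front rounded tense vowel) and /u/ (high back rounded tense vowel) agree on [+sonorant], [+labial], [−lateral], [+high], [−strident]. They differ on [back] (/y/ [−], /u/ [+]).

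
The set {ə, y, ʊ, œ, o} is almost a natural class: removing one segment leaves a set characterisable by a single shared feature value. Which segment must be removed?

ə

/ʊ, y, œ, o/ are all [+round], but /ə/ (mid central vowel (schwa)) is [−round]. No other single segment can be removed to leave a set sharing one feature value that the removed segment lacks, so /ə/ is the odd one out.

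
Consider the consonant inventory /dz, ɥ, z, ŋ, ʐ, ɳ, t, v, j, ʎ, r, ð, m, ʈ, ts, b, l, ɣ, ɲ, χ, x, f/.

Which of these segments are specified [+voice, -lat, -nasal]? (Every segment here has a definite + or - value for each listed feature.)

dz, ɥ, z, ʐ, v, j, r, ð, b, ɣ

Eliminate segments failing any feature: /ŋ, ɳ, m, ɲ/ are [+nasal]; /t, ʈ, ts, χ, x, f/ are [-voice]; /ʎ, l/ are [+lateral]. The remaining /dz, ɥ, z, ʐ, v, j, r, ð, b, ɣ/ satisfy [+voice], [-lateral], [-nasal].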